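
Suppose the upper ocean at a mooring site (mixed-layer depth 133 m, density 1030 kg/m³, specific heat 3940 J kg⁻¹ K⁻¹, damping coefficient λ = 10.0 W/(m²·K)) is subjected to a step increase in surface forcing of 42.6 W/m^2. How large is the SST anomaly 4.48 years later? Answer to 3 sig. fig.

Areal heat capacity C = ρ c_p D = 1030 × 3940 × 133 = 5.40×10^8 J m⁻² K⁻¹.
τ = C / λ = 5.40×10^8 / 10.0 = 5.40×10^7 s.
Equilibrium anomaly ΔT_eq = F / λ = 42.6 / 10.0 = 4.26 K.
t = 4.48 years = 1.41×10^8 s, so t/τ = 2.62.
ΔT(t) = ΔT_eq (1 − e^(−t/τ)) = 4.26 × (1 − e^−2.62) = 3.95 K.

3.95 K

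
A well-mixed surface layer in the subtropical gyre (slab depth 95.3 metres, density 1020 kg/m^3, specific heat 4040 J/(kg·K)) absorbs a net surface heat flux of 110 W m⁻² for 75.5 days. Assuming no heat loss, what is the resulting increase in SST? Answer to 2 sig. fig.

Areal heat capacity C = ρ c_p D = 1020 × 4040 × 95.3 = 3.93×10^8 J/(m^2 K).
Net heat input Q = F Δt = 110 × (75.5 days × 86400 s/day) = 7.18×10^8 J/m².
ΔT = Q / C = 7.18×10^8 / 3.93×10^8 = 1.83 K.

1.8 K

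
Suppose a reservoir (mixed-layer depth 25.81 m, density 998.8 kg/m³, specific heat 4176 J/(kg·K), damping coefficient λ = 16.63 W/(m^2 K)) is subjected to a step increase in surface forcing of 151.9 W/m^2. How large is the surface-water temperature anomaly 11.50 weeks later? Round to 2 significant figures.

Areal heat capacity C = ρ c_p D = 998.8 × 4176 × 25.81 = 1.08×10^8 J m⁻² K⁻¹.
τ = C / λ = 1.08×10^8 / 16.63 = 6.47×10^6 s.
Equilibrium anomaly ΔT_eq = F / λ = 151.9 / 16.63 = 9.13 K.
t = 11.50 weeks = 6.96×10^6 s, so t/τ = 1.07.
ΔT(t) = ΔT_eq (1 − e^(−t/τ)) = 9.13 × (1 − e^−1.07) = 6.01 K.

6.0 K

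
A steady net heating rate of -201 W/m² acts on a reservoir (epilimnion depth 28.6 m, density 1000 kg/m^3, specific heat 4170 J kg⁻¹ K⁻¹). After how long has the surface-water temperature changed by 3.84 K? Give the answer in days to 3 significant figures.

26.4 days

Areal heat capacity C = ρ c_p D = 1000 × 4170 × 28.6 = 1.19×10^8 J/(m^2 K).
Time required: Δt = C ΔT / F = 1.19×10^8 × -3.84 / -201 = 2.28×10^6 s.
In days: 2.28×10^6 s / (86400 s/day) = 26.4 days.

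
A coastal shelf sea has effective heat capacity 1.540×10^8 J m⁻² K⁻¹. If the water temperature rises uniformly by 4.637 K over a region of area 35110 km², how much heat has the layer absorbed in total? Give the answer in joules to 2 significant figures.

Areal heat capacity C = 1.540×10^8 J m⁻² K⁻¹ (given).
Heat per unit area: q = C ΔT = 1.54×10^8 × 4.637 = 7.14×10^8 J/m².
Total heat: Q = q × A = 7.14×10^8 × (35110 × 10⁶ m²) = 2.51×10^19 J.

2.5×10^19 J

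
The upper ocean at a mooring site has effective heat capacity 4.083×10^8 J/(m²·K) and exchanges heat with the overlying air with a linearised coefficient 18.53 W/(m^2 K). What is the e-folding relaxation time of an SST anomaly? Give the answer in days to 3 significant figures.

255 days

Areal heat capacity C = 4.083×10^8 J/(m²·K) (given).
Relaxation time τ = C / λ = 4.08×10^8 / 18.53 = 2.20×10^7 s.
In days: 2.20×10^7 s / (86400 s/day) = 255 days.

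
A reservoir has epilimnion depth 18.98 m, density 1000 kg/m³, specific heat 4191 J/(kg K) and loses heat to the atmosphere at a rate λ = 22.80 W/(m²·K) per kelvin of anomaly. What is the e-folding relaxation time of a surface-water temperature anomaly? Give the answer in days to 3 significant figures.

40.4 days

Areal heat capacity C = ρ c_p D = 1000 × 4191 × 18.98 = 7.95×10^7 J/(m^2 K).
Relaxation time τ = C / λ = 7.95×10^7 / 22.80 = 3.49×10^6 s.
In days: 3.49×10^6 s / (86400 s/day) = 40.4 days.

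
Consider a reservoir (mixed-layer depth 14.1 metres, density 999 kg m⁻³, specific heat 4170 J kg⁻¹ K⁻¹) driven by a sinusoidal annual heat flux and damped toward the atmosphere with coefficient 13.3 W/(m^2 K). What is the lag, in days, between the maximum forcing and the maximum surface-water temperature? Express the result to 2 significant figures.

42 days

Areal heat capacity C = ρ c_p D = 999 × 4170 × 14.1 = 5.87×10^7 J/(m²·K).
ω = 2π / 3.15×10^7 s = 1.99×10^-7 s⁻¹.
Phase lag φ = arctan(Cω/λ) = arctan(11.7/13.3) = 0.722 rad.
Time lag = φ / ω = 0.722 / 1.99×10^-7 = 3.62×10^6 s = 41.9 days.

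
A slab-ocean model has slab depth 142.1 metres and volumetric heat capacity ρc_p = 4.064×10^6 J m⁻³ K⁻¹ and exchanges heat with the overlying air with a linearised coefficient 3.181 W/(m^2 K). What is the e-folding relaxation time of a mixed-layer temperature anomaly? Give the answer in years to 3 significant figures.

Areal heat capacity C = ρc_p × D = 4.064×10^6 × 142.1 = 5.77×10^8 J m⁻² K⁻¹.
Relaxation time τ = C / λ = 5.77×10^8 / 3.181 = 1.82×10^8 s.
In years: 1.82×10^8 s / (3.156×10^7 s/year) = 5.75 years.

5.75 years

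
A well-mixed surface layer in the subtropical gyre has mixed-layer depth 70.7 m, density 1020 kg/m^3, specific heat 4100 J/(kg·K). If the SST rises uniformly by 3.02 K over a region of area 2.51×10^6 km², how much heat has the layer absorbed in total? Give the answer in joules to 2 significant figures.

Areal heat capacity C = ρ c_p D = 1020 × 4100 × 70.7 = 2.96×10^8 J/(m²·K).
Heat per unit area: q = C ΔT = 2.96×10^8 × 3.02 = 8.93×10^8 J/m².
Total heat: Q = q × A = 8.93×10^8 × (2.51×10^6 × 10⁶ m²) = 2.24×10^21 J.

2.2×10^21 J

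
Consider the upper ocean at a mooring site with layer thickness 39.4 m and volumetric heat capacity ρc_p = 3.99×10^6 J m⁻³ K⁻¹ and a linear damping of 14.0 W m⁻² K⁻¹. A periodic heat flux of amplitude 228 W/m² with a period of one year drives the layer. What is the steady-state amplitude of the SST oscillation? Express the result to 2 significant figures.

Areal heat capacity C = ρc_p × D = 3.99×10^6 × 39.4 = 1.57×10^8 J/(m^2 K).
Angular frequency ω = 2π / T = 2π / 3.15×10^7 s = 1.99×10^-7 s⁻¹.
√((Cω)² + λ²) = √((31.3)² + 14.0²) = 34.3 W/(m²·K).
Amplitude A = F₀ / √((Cω)²+λ²) = 228 / 34.3 = 6.65 K.

6.6 K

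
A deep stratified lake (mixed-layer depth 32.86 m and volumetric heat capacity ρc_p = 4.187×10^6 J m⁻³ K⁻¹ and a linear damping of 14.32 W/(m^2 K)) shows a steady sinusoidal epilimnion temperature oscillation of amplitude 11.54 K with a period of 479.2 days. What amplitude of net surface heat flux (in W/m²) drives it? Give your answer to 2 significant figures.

Areal heat capacity C = ρc_p × D = 4.187×10^6 × 32.86 = 1.38×10^8 J/(m²·K).
ω = 2π / 4.14×10^7 s = 1.52×10^-7 s⁻¹.
√((Cω)² + λ²) = √((20.9)² + 14.32²) = 25.3 W/(m²·K).
F₀ = A × √((Cω)²+λ²) = 11.54 × 25.3 = 292 W/m².

290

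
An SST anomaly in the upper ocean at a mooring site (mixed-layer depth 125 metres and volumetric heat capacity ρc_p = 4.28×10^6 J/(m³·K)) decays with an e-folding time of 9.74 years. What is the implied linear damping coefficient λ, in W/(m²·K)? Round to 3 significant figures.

1.74

Areal heat capacity C = ρc_p × D = 4.28×10^6 × 125 = 5.35×10^8 J/(m²·K).
τ = 9.74 years = 3.07×10^8 s.
λ = C / τ = 5.35×10^8 / 3.07×10^8 = 1.74 W/(m²·K).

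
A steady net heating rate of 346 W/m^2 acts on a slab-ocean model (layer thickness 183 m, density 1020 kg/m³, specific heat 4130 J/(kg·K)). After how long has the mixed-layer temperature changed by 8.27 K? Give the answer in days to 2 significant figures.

Areal heat capacity C = ρ c_p D = 1020 × 4130 × 183 = 7.71×10^8 J/(m²·K).
Time required: Δt = C ΔT / F = 7.71×10^8 × 8.27 / 346 = 1.84×10^7 s.
In days: 1.84×10^7 s / (86400 s/day) = 213 days.

210 days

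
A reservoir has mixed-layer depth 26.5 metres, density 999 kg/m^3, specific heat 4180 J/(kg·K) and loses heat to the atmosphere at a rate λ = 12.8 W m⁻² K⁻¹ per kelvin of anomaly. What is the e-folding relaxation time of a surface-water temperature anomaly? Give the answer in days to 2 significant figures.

100 days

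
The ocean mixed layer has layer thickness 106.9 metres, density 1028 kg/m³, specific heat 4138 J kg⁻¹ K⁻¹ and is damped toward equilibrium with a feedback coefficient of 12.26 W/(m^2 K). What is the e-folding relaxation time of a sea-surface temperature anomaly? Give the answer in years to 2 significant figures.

1.2 years

Areal heat capacity C = ρ c_p D = 1028 × 4138 × 106.9 = 4.55×10^8 J/(m²·K).
Relaxation time τ = C / λ = 4.55×10^8 / 12.26 = 3.71×10^7 s.
In years: 3.71×10^7 s / (3.156×10^7 s/year) = 1.18 years.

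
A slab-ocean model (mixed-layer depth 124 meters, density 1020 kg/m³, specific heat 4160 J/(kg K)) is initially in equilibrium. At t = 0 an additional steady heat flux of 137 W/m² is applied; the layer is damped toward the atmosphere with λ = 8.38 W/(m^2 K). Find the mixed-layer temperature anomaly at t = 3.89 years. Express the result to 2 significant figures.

14 K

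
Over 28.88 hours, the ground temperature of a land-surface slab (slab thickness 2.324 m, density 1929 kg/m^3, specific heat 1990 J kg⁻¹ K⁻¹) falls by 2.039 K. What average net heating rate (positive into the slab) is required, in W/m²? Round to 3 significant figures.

Areal heat capacity C = ρ c_p D = 1929 × 1990 × 2.324 = 8.92×10^6 J/(m²·K).
Required heat per unit area: Q = C ΔT = 8.92×10^6 × -2.039 = -1.82×10^7 J/m².
Flux F = Q / Δt = -1.82×10^7 / 1.04×10^5 s = -175 W/m².

-175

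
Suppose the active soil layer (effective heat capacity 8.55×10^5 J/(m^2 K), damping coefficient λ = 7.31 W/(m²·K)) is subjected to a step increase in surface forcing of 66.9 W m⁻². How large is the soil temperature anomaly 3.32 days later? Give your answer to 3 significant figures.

Areal heat capacity C = 8.55×10^5 J/(m^2 K) (given).
τ = C / λ = 8.55×10^5 / 7.31 = 1.17×10^5 s.
Equilibrium anomaly ΔT_eq = F / λ = 66.9 / 7.31 = 9.15 K.
t = 3.32 days = 2.87×10^5 s, so t/τ = 2.45.
ΔT(t) = ΔT_eq (1 − e^(−t/τ)) = 9.15 × (1 − e^−2.45) = 8.36 K.

8.36 K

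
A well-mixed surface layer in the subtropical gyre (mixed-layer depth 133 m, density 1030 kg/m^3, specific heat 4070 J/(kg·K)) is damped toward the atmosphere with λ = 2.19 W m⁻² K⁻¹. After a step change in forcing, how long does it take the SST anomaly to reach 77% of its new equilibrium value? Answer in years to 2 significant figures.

Areal heat capacity C = ρ c_p D = 1030 × 4070 × 133 = 5.58×10^8 J/(m^2 K).
τ = C / λ = 5.58×10^8 / 2.19 = 2.55×10^8 s.
Fraction reached: 1 − e^(−t/τ) = 0.77 ⇒ t = −τ ln(1 − 0.77) = τ × 1.47.
t = 3.74×10^8 s = 11.9 years.

12 years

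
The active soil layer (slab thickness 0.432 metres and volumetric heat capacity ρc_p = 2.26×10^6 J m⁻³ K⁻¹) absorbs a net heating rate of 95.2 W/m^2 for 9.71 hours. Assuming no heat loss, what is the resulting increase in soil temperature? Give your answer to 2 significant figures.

3.4 K

Areal heat capacity C = ρc_p × D = 2.26×10^6 × 0.432 = 9.76×10^5 J/(m²·K).
Net heat input Q = F Δt = 95.2 × (9.71 hours × 3600 s/hour) = 3.33×10^6 J/m².
ΔT = Q / C = 3.33×10^6 / 9.76×10^5 = 3.41 K.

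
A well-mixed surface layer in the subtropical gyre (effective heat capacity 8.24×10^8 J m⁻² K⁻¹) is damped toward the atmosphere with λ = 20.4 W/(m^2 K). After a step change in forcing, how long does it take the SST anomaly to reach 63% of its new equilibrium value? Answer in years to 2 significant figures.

Areal heat capacity C = 8.24×10^8 J m⁻² K⁻¹ (given).
τ = C / λ = 8.24×10^8 / 20.4 = 4.04×10^7 s.
Fraction reached: 1 − e^(−t/τ) = 0.63 ⇒ t = −τ ln(1 − 0.63) = τ × 0.994.
t = 4.02×10^7 s = 1.27 years.

1.3 years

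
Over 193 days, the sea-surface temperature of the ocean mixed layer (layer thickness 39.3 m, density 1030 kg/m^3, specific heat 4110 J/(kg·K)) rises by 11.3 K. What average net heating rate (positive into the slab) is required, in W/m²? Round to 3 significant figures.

113

Areal heat capacity C = ρ c_p D = 1030 × 4110 × 39.3 = 1.66×10^8 J/(m^2 K).
Required heat per unit area: Q = C ΔT = 1.66×10^8 × 11.3 = 1.88×10^9 J/m².
Flux F = Q / Δt = 1.88×10^9 / 1.67×10^7 s = 113 W/m².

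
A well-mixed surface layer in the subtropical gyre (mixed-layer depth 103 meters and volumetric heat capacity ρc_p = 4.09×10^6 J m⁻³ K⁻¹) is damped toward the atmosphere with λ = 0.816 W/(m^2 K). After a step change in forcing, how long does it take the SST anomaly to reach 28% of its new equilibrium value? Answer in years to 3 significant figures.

Areal heat capacity C = ρc_p × D = 4.09×10^6 × 103 = 4.21×10^8 J m⁻² K⁻¹.
τ = C / λ = 4.21×10^8 / 0.816 = 5.16×10^8 s.
Fraction reached: 1 − e^(−t/τ) = 0.28 ⇒ t = −τ ln(1 − 0.28) = τ × 0.329.
t = 1.70×10^8 s = 5.37 years.

5.37 years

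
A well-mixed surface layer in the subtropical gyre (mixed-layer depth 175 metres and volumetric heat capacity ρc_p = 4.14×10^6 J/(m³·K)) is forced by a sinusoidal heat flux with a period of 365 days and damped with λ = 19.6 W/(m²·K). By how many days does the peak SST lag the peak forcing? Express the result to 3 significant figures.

Areal heat capacity C = ρc_p × D = 4.14×10^6 × 175 = 7.24×10^8 J m⁻² K⁻¹.
ω = 2π / 3.15×10^7 s = 1.99×10^-7 s⁻¹.
Phase lag φ = arctan(Cω/λ) = arctan(144/19.6) = 1.44 rad.
Time lag = φ / ω = 1.44 / 1.99×10^-7 = 7.21×10^6 s = 83.4 days.

83.4 days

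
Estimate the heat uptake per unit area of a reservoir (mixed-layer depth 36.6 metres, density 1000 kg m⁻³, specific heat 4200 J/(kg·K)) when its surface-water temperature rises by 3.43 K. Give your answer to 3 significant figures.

5.27×10^8

Areal heat capacity C = ρ c_p D = 1000 × 4200 × 36.6 = 1.54×10^8 J/(m²·K).
ΔQ = C ΔT = 1.54×10^8 × 3.43 = 5.27×10^8 J/m².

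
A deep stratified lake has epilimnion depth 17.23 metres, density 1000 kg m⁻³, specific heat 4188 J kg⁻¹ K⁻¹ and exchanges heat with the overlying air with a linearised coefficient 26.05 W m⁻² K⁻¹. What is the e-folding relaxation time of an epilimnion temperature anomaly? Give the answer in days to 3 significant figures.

32.1 days

Areal heat capacity C = ρ c_p D = 1000 × 4188 × 17.23 = 7.22×10^7 J m⁻² K⁻¹.
Relaxation time τ = C / λ = 7.22×10^7 / 26.05 = 2.77×10^6 s.
In days: 2.77×10^6 s / (86400 s/day) = 32.1 days.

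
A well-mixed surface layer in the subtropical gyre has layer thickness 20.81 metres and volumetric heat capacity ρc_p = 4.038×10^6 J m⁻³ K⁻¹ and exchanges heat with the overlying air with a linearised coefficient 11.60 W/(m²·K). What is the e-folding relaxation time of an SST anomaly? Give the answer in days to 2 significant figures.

Areal heat capacity C = ρc_p × D = 4.038×10^6 × 20.81 = 8.40×10^7 J m⁻² K⁻¹.
Relaxation time τ = C / λ = 8.40×10^7 / 11.60 = 7.24×10^6 s.
In days: 7.24×10^6 s / (86400 s/day) = 83.8 days.

84 days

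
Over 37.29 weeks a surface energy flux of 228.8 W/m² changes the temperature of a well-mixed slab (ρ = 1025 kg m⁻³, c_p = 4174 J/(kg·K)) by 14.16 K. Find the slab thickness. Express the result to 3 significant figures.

Heat input Q = F Δt = 228.8 × 2.26×10^7 s = 5.16×10^9 J/m².
Required areal heat capacity C = Q / ΔT = 3.64×10^8 J/(m²·K).
Depth D = C / (ρ c_p) = 3.64×10^8 / (1025 × 4174) = 85.2 m.

85.2 m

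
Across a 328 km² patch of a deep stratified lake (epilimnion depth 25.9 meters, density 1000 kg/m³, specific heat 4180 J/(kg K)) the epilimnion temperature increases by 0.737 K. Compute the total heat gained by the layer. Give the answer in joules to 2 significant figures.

Areal heat capacity C = ρ c_p D = 1000 × 4180 × 25.9 = 1.08×10^8 J/(m^2 K).
Heat per unit area: q = C ΔT = 1.08×10^8 × 0.737 = 7.98×10^7 J/m².
Total heat: Q = q × A = 7.98×10^7 × (328 × 10⁶ m²) = 2.62×10^16 J.

2.6×10^16 J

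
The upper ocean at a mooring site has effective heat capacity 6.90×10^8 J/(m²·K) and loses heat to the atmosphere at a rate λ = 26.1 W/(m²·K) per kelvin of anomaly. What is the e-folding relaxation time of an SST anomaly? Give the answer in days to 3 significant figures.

306 days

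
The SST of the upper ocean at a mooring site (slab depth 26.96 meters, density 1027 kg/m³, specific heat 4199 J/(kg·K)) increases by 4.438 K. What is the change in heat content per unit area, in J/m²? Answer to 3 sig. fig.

5.16×10^8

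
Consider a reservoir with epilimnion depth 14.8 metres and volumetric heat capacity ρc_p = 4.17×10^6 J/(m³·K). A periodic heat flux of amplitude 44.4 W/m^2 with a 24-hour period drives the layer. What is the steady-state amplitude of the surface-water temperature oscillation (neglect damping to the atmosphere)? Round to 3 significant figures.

Areal heat capacity C = ρc_p × D = 4.17×10^6 × 14.8 = 6.17×10^7 J m⁻² K⁻¹.
Angular frequency ω = 2π / T = 2π / 86400 s = 7.27×10^-5 s⁻¹.
Cω = 6.17×10^7 × 7.27×10^-5 = 4490 W/(m²·K).
Amplitude A = F₀ / (Cω) = 44.4 / 4490 = 0.00989 K.

0.00989 K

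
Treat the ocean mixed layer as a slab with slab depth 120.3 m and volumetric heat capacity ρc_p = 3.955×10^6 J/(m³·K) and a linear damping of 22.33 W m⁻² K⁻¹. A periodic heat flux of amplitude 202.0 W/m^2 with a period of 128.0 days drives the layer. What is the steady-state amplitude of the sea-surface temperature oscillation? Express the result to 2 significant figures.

0.74 K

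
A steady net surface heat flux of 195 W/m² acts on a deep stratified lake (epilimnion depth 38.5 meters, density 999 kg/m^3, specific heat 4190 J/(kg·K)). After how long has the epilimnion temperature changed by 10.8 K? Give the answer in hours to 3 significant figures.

2480 hours

Areal heat capacity C = ρ c_p D = 999 × 4190 × 38.5 = 1.61×10^8 J/(m²·K).
Time required: Δt = C ΔT / F = 1.61×10^8 × 10.8 / 195 = 8.93×10^6 s.
In hours: 8.93×10^6 s / (3600 s/hour) = 2480 hours.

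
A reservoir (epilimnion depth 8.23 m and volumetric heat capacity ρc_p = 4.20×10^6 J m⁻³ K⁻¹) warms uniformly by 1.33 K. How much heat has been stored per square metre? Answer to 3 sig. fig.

Areal heat capacity C = ρc_p × D = 4.20×10^6 × 8.23 = 3.46×10^7 J m⁻² K⁻¹.
ΔQ = C ΔT = 3.46×10^7 × 1.33 = 4.60×10^7 J/m².

4.60×10^7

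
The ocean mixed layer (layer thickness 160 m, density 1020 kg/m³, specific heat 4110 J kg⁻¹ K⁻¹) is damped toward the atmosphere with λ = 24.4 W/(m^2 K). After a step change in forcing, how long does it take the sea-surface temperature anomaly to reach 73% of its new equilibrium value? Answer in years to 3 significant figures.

1.14 years

Areal heat capacity C = ρ c_p D = 1020 × 4110 × 160 = 6.71×10^8 J/(m^2 K).
τ = C / λ = 6.71×10^8 / 24.4 = 2.75×10^7 s.
Fraction reached: 1 − e^(−t/τ) = 0.73 ⇒ t = −τ ln(1 − 0.73) = τ × 1.31.
t = 3.60×10^7 s = 1.14 years.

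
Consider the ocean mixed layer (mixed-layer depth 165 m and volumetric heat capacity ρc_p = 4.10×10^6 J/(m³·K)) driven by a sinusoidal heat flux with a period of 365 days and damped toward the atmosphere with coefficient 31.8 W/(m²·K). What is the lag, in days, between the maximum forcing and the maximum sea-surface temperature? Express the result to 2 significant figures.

78 days

Areal heat capacity C = ρc_p × D = 4.10×10^6 × 165 = 6.76×10^8 J/(m²·K).
ω = 2π / 3.15×10^7 s = 1.99×10^-7 s⁻¹.
Phase lag φ = arctan(Cω/λ) = arctan(135/31.8) = 1.34 rad.
Time lag = φ / ω = 1.34 / 1.99×10^-7 = 6.72×10^6 s = 77.8 days.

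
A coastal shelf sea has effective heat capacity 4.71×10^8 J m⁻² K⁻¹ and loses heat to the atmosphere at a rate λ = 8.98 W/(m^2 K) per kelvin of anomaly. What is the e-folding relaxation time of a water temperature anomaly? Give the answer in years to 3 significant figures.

Areal heat capacity C = 4.71×10^8 J m⁻² K⁻¹ (given).
Relaxation time τ = C / λ = 4.71×10^8 / 8.98 = 5.24×10^7 s.
In years: 5.24×10^7 s / (3.156×10^7 s/year) = 1.66 years.

1.66 years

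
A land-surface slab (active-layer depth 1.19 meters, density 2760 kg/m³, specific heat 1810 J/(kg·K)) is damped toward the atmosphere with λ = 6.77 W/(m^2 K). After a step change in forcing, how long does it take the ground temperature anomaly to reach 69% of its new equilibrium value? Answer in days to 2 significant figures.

12 days

Areal heat capacity C = ρ c_p D = 2760 × 1810 × 1.19 = 5.94×10^6 J m⁻² K⁻¹.
τ = C / λ = 5.94×10^6 / 6.77 = 8.78×10^5 s.
Fraction reached: 1 − e^(−t/τ) = 0.69 ⇒ t = −τ ln(1 − 0.69) = τ × 1.17.
t = 1.03×10^6 s = 11.9 days.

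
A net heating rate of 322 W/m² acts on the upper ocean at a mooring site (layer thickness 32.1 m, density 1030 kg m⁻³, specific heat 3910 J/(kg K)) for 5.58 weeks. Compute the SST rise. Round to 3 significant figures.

Areal heat capacity C = ρ c_p D = 1030 × 3910 × 32.1 = 1.29×10^8 J/(m²·K).
Net heat input Q = F Δt = 322 × (5.58 weeks × 6.048×10^5 s/week) = 1.09×10^9 J/m².
ΔT = Q / C = 1.09×10^9 / 1.29×10^8 = 8.41 K.

8.41 K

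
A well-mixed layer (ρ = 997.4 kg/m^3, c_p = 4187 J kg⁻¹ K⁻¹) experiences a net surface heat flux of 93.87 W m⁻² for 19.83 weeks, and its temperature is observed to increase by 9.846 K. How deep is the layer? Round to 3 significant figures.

Heat input Q = F Δt = 93.87 × 1.20×10^7 s = 1.13×10^9 J/m².
Required areal heat capacity C = Q / ΔT = 1.14×10^8 J/(m²·K).
Depth D = C / (ρ c_p) = 1.14×10^8 / (997.4 × 4187) = 27.4 m.

27.4 m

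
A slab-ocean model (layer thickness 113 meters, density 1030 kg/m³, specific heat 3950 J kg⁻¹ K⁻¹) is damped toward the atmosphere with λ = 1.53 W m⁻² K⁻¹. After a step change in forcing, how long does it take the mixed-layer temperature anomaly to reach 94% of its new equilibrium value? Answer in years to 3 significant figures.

Areal heat capacity C = ρ c_p D = 1030 × 3950 × 113 = 4.60×10^8 J/(m²·K).
τ = C / λ = 4.60×10^8 / 1.53 = 3.00×10^8 s.
Fraction reached: 1 − e^(−t/τ) = 0.94 ⇒ t = −τ ln(1 − 0.94) = τ × 2.81.
t = 8.45×10^8 s = 26.8 years.

26.8 years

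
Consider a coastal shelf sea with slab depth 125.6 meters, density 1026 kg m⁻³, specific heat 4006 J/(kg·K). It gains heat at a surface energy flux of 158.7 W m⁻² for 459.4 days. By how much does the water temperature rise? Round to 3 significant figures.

12.2 K

Areal heat capacity C = ρ c_p D = 1026 × 4006 × 125.6 = 5.16×10^8 J/(m²·K).
Net heat input Q = F Δt = 158.7 × (459.4 days × 86400 s/day) = 6.30×10^9 J/m².
ΔT = Q / C = 6.30×10^9 / 5.16×10^8 = 12.2 K.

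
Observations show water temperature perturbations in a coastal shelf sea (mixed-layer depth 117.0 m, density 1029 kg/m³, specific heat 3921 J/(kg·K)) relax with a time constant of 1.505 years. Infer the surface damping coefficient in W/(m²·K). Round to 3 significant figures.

Areal heat capacity C = ρ c_p D = 1029 × 3921 × 117.0 = 4.72×10^8 J/(m^2 K).
τ = 1.505 years = 4.75×10^7 s.
λ = C / τ = 4.72×10^8 / 4.75×10^7 = 9.94 W/(m²·K).

9.94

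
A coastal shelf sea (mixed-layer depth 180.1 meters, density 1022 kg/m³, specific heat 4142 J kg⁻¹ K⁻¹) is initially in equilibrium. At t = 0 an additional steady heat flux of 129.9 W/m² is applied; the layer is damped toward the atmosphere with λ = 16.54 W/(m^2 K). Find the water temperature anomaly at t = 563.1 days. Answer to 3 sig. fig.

5.12 K

Areal heat capacity C = ρ c_p D = 1022 × 4142 × 180.1 = 7.62×10^8 J/(m²·K).
τ = C / λ = 7.62×10^8 / 16.54 = 4.61×10^7 s.
Equilibrium anomaly ΔT_eq = F / λ = 129.9 / 16.54 = 7.85 K.
t = 563.1 days = 4.87×10^7 s, so t/τ = 1.06.
ΔT(t) = ΔT_eq (1 − e^(−t/τ)) = 7.85 × (1 − e^−1.06) = 5.12 K.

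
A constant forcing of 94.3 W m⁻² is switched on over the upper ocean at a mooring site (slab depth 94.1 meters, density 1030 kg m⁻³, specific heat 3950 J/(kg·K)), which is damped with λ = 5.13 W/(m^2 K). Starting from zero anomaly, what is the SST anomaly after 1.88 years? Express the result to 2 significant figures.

10 K

Areal heat capacity C = ρ c_p D = 1030 × 3950 × 94.1 = 3.83×10^8 J m⁻² K⁻¹.
τ = C / λ = 3.83×10^8 / 5.13 = 7.46×10^7 s.
Equilibrium anomaly ΔT_eq = F / λ = 94.3 / 5.13 = 18.4 K.
t = 1.88 years = 5.93×10^7 s, so t/τ = 0.795.
ΔT(t) = ΔT_eq (1 − e^(−t/τ)) = 18.4 × (1 − e^−0.795) = 10.1 K.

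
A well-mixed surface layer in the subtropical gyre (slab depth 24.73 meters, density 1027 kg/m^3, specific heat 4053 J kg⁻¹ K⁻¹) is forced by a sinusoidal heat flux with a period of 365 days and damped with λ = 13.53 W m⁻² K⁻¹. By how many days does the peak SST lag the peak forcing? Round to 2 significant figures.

57 days

Areal heat capacity C = ρ c_p D = 1027 × 4053 × 24.73 = 1.03×10^8 J/(m^2 K).
ω = 2π / 3.15×10^7 s = 1.99×10^-7 s⁻¹.
Phase lag φ = arctan(Cω/λ) = arctan(20.5/13.53) = 0.988 rad.
Time lag = φ / ω = 0.988 / 1.99×10^-7 = 4.96×10^6 s = 57.4 days.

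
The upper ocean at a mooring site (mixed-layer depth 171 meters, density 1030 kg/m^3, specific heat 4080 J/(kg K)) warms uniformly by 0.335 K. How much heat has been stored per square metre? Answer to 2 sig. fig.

Areal heat capacity C = ρ c_p D = 1030 × 4080 × 171 = 7.19×10^8 J m⁻² K⁻¹.
ΔQ = C ΔT = 7.19×10^8 × 0.335 = 2.41×10^8 J/m².

2.4×10^8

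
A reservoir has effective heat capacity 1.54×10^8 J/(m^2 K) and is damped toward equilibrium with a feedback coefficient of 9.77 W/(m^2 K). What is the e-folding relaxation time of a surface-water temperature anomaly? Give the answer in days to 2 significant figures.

Areal heat capacity C = 1.54×10^8 J/(m^2 K) (given).
Relaxation time τ = C / λ = 1.54×10^8 / 9.77 = 1.58×10^7 s.
In days: 1.58×10^7 s / (86400 s/day) = 182 days.

180 days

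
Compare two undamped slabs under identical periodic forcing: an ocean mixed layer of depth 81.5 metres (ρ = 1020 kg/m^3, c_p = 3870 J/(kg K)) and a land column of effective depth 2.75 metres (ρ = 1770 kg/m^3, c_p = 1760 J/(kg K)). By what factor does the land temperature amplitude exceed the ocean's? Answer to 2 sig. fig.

C_ocean = 1020 × 3870 × 81.5 = 3.22×10^8 J/(m²·K).
C_land = 1770 × 1760 × 2.75 = 8.57×10^6 J/(m²·K).
Undamped amplitude ∝ 1/C, so A_land/A_ocean = C_ocean/C_land = 37.6.

38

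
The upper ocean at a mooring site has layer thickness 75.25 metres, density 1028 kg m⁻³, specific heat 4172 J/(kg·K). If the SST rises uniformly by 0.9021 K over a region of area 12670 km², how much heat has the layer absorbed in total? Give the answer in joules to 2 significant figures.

Areal heat capacity C = ρ c_p D = 1028 × 4172 × 75.25 = 3.23×10^8 J m⁻² K⁻¹.
Heat per unit area: q = C ΔT = 3.23×10^8 × 0.9021 = 2.91×10^8 J/m².
Total heat: Q = q × A = 2.91×10^8 × (12670 × 10⁶ m²) = 3.69×10^18 J.

3.7×10^18 J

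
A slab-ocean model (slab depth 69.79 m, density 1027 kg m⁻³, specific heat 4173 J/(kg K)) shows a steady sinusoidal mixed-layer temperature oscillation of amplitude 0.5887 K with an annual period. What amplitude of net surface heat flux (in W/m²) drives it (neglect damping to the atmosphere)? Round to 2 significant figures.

Areal heat capacity C = ρ c_p D = 1027 × 4173 × 69.79 = 2.99×10^8 J/(m²·K).
ω = 2π / 3.15×10^7 s = 1.99×10^-7 s⁻¹.
Cω = 2.99×10^8 × 1.99×10^-7 = 59.6 W/(m²·K).
F₀ = A × Cω = 0.5887 × 59.6 = 35.1 W/m².

35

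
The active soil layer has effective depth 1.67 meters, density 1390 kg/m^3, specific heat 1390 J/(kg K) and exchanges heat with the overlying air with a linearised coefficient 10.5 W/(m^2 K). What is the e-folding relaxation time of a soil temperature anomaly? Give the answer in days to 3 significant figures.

3.56 days

Areal heat capacity C = ρ c_p D = 1390 × 1390 × 1.67 = 3.23×10^6 J/(m²·K).
Relaxation time τ = C / λ = 3.23×10^6 / 10.5 = 3.07×10^5 s.
In days: 3.07×10^5 s / (86400 s/day) = 3.56 days.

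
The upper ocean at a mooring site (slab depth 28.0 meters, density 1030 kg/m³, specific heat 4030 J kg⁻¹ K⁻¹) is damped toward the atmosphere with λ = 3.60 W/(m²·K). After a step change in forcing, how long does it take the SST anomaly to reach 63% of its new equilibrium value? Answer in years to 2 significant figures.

1.0 years

Areal heat capacity C = ρ c_p D = 1030 × 4030 × 28.0 = 1.16×10^8 J m⁻² K⁻¹.
τ = C / λ = 1.16×10^8 / 3.60 = 3.23×10^7 s.
Fraction reached: 1 − e^(−t/τ) = 0.63 ⇒ t = −τ ln(1 − 0.63) = τ × 0.994.
t = 3.21×10^7 s = 1.02 years.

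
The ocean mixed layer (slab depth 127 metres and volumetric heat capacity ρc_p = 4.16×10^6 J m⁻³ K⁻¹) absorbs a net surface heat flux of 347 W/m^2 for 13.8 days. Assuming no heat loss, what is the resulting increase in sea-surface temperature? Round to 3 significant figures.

Areal heat capacity C = ρc_p × D = 4.16×10^6 × 127 = 5.28×10^8 J m⁻² K⁻¹.
Net heat input Q = F Δt = 347 × (13.8 days × 86400 s/day) = 4.14×10^8 J/m².
ΔT = Q / C = 4.14×10^8 / 5.28×10^8 = 0.783 K.

0.783 K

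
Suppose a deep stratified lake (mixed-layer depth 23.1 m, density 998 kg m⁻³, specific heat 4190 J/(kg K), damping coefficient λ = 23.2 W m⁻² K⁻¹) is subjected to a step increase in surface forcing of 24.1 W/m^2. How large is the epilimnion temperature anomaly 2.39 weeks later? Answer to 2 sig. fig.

0.30 K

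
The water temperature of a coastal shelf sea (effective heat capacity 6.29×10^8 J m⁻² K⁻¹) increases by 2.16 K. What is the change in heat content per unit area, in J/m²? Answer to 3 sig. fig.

1.36×10^9

Areal heat capacity C = 6.29×10^8 J m⁻² K⁻¹ (given).
ΔQ = C ΔT = 6.29×10^8 × 2.16 = 1.36×10^9 J/m².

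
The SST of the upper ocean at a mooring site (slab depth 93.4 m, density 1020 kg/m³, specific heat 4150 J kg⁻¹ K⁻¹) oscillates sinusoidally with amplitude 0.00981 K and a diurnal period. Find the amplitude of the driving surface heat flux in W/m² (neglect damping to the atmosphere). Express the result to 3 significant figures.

282

Areal heat capacity C = ρ c_p D = 1020 × 4150 × 93.4 = 3.95×10^8 J/(m²·K).
ω = 2π / 86400 s = 7.27×10^-5 s⁻¹.
Cω = 3.95×10^8 × 7.27×10^-5 = 28800 W/(m²·K).
F₀ = A × Cω = 0.00981 × 28800 = 282 W/m².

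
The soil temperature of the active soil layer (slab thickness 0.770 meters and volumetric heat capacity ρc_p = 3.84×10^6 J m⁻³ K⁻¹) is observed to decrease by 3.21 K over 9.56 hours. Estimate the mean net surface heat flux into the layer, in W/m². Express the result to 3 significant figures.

-276

Areal heat capacity C = ρc_p × D = 3.84×10^6 × 0.770 = 2.96×10^6 J/(m^2 K).
Required heat per unit area: Q = C ΔT = 2.96×10^6 × -3.21 = -9.49×10^6 J/m².
Flux F = Q / Δt = -9.49×10^6 / 34400 s = -276 W/m².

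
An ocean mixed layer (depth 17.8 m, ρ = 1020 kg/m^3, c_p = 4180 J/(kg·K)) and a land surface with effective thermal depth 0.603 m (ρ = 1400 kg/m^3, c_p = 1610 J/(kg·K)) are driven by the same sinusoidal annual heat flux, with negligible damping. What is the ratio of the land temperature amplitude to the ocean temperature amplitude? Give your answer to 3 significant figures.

55.8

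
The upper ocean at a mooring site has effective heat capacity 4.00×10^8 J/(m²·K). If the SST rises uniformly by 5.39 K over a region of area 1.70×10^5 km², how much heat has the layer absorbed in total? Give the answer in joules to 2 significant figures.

3.7×10^20 J

Areal heat capacity C = 4.00×10^8 J/(m²·K) (given).
Heat per unit area: q = C ΔT = 4.00×10^8 × 5.39 = 2.16×10^9 J/m².
Total heat: Q = q × A = 2.16×10^9 × (1.70×10^5 × 10⁶ m²) = 3.67×10^20 J.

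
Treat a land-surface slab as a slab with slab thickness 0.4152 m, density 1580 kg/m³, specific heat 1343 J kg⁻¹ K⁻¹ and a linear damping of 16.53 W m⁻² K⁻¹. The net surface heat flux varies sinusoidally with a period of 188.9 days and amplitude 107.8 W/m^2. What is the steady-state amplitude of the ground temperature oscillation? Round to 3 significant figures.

Areal heat capacity C = ρ c_p D = 1580 × 1343 × 0.4152 = 8.81×10^5 J/(m^2 K).
Angular frequency ω = 2π / T = 2π / 1.63×10^7 s = 3.85×10^-7 s⁻¹.
√((Cω)² + λ²) = √((0.339)² + 16.53²) = 16.5 W/(m²·K).
Amplitude A = F₀ / √((Cω)²+λ²) = 107.8 / 16.5 = 6.52 K.

6.52 K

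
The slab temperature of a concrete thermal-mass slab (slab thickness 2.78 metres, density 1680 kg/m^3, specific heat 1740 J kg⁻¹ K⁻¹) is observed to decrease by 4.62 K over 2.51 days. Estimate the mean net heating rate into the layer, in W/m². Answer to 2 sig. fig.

-170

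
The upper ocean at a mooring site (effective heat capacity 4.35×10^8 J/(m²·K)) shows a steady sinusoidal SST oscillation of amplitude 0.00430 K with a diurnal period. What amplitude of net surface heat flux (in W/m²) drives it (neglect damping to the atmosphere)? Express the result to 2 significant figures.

140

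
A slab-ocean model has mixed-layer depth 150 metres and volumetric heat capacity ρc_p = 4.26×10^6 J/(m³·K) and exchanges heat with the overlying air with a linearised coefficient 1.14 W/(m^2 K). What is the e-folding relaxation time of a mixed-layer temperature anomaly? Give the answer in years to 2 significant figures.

18 years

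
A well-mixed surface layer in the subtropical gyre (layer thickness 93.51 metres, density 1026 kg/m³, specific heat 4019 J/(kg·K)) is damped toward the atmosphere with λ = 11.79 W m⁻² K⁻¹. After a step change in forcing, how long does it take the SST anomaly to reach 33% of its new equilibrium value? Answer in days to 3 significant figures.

152 days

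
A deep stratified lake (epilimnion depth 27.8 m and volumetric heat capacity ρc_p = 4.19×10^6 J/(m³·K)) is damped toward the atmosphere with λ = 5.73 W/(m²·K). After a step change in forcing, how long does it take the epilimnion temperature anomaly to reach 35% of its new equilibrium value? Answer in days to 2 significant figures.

100 days

Areal heat capacity C = ρc_p × D = 4.19×10^6 × 27.8 = 1.16×10^8 J/(m²·K).
τ = C / λ = 1.16×10^8 / 5.73 = 2.03×10^7 s.
Fraction reached: 1 − e^(−t/τ) = 0.35 ⇒ t = −τ ln(1 − 0.35) = τ × 0.431.
t = 8.76×10^6 s = 101 days.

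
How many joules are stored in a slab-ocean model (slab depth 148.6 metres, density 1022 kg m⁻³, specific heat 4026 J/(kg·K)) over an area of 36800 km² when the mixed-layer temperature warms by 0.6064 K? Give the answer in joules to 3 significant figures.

1.36×10^19 J

Areal heat capacity C = ρ c_p D = 1022 × 4026 × 148.6 = 6.11×10^8 J/(m^2 K).
Heat per unit area: q = C ΔT = 6.11×10^8 × 0.6064 = 3.71×10^8 J/m².
Total heat: Q = q × A = 3.71×10^8 × (36800 × 10⁶ m²) = 1.36×10^19 J.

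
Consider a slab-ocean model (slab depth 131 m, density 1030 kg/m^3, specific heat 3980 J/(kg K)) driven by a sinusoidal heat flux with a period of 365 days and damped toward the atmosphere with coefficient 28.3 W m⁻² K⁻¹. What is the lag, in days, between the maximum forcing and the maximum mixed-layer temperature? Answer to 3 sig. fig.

76.2 days

Areal heat capacity C = ρ c_p D = 1030 × 3980 × 131 = 5.37×10^8 J/(m²·K).
ω = 2π / 3.15×10^7 s = 1.99×10^-7 s⁻¹.
Phase lag φ = arctan(Cω/λ) = arctan(107/28.3) = 1.31 rad.
Time lag = φ / ω = 1.31 / 1.99×10^-7 = 6.59×10^6 s = 76.2 days.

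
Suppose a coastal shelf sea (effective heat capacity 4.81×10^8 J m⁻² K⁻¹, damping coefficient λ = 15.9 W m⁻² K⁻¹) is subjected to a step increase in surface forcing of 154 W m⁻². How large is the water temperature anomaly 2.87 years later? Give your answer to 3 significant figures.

9.20 K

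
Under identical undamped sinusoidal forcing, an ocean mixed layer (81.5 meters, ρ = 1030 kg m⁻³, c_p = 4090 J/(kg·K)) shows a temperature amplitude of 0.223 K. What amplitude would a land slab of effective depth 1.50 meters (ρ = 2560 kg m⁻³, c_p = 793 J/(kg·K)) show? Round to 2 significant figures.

25 K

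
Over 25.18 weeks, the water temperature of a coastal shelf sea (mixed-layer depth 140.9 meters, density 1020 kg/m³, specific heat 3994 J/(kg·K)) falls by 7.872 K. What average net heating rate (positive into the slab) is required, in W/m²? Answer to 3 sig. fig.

Areal heat capacity C = ρ c_p D = 1020 × 3994 × 140.9 = 5.74×10^8 J/(m^2 K).
Required heat per unit area: Q = C ΔT = 5.74×10^8 × -7.872 = -4.52×10^9 J/m².
Flux F = Q / Δt = -4.52×10^9 / 1.52×10^7 s = -297 W/m².

-297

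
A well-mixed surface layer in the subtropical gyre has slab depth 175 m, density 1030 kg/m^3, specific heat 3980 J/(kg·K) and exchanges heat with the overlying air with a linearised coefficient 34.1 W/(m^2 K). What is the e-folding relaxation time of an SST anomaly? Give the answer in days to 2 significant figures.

Areal heat capacity C = ρ c_p D = 1030 × 3980 × 175 = 7.17×10^8 J/(m^2 K).
Relaxation time τ = C / λ = 7.17×10^8 / 34.1 = 2.10×10^7 s.
In days: 2.10×10^7 s / (86400 s/day) = 243 days.

240 days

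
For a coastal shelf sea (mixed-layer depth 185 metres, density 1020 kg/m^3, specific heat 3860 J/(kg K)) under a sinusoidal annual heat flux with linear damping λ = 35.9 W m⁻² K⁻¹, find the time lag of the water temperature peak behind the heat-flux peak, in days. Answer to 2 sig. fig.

77 days

Areal heat capacity C = ρ c_p D = 1020 × 3860 × 185 = 7.28×10^8 J/(m²·K).
ω = 2π / 3.15×10^7 s = 1.99×10^-7 s⁻¹.
Phase lag φ = arctan(Cω/λ) = arctan(145/35.9) = 1.33 rad.
Time lag = φ / ω = 1.33 / 1.99×10^-7 = 6.67×10^6 s = 77.2 days.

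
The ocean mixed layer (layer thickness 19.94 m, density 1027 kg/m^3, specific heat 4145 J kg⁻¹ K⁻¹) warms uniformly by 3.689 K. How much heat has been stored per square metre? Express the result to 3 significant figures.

Areal heat capacity C = ρ c_p D = 1027 × 4145 × 19.94 = 8.49×10^7 J/(m^2 K).
ΔQ = C ΔT = 8.49×10^7 × 3.689 = 3.13×10^8 J/m².

3.13×10^8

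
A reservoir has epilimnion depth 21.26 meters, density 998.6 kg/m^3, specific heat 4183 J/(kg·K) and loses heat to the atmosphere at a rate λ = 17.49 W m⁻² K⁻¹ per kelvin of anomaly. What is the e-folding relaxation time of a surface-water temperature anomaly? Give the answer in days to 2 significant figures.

59 days

Areal heat capacity C = ρ c_p D = 998.6 × 4183 × 21.26 = 8.88×10^7 J/(m²·K).
Relaxation time τ = C / λ = 8.88×10^7 / 17.49 = 5.08×10^6 s.
In days: 5.08×10^6 s / (86400 s/day) = 58.8 days.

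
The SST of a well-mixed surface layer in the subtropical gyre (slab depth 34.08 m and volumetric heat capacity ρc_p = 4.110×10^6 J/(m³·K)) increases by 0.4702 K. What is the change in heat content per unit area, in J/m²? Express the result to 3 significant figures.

6.59×10^7

Areal heat capacity C = ρc_p × D = 4.110×10^6 × 34.08 = 1.40×10^8 J/(m^2 K).
ΔQ = C ΔT = 1.40×10^8 × 0.4702 = 6.59×10^7 J/m².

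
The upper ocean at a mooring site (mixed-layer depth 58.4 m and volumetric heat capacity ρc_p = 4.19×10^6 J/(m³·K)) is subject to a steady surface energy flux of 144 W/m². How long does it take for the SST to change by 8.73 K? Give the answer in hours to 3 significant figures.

Areal heat capacity C = ρc_p × D = 4.19×10^6 × 58.4 = 2.45×10^8 J/(m²·K).
Time required: Δt = C ΔT / F = 2.45×10^8 × 8.73 / 144 = 1.48×10^7 s.
In hours: 1.48×10^7 s / (3600 s/hour) = 4120 hours.

4120 hours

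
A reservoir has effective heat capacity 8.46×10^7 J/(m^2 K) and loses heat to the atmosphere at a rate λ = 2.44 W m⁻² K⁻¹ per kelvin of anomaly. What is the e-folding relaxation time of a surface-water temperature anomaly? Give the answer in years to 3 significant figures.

Areal heat capacity C = 8.46×10^7 J/(m^2 K) (given).
Relaxation time τ = C / λ = 8.46×10^7 / 2.44 = 3.47×10^7 s.
In years: 3.47×10^7 s / (3.156×10^7 s/year) = 1.10 years.

1.10 years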